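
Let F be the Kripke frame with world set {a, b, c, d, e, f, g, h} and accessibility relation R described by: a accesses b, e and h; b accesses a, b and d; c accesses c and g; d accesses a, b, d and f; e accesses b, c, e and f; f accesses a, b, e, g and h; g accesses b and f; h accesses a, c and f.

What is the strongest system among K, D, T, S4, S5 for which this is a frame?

D

Serial (axiom D): yes — every world has a successor (e.g. a R b).
Reflexive (axiom T): no — a is not related to itself.
Transitive (axiom 4): no — a R b and b R d, but not a R d.
Euclidean (axiom 5): no — a R b and a R e, but not b R e.
So F validates K, D; T would additionally require R to be reflexive. The strongest is D.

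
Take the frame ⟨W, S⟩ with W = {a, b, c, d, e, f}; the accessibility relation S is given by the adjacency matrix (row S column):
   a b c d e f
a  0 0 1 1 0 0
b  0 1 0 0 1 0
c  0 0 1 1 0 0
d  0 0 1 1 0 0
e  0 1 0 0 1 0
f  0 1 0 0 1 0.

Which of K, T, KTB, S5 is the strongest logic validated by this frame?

K

Reflexive (axiom T): no — a is not related to itself.
Symmetric (axiom B): no — a S c but not c S a.
Euclidean (axiom 5): yes — any two successors of a common world are S-related.
So F validates K; T would additionally require S to be reflexive. The strongest is K.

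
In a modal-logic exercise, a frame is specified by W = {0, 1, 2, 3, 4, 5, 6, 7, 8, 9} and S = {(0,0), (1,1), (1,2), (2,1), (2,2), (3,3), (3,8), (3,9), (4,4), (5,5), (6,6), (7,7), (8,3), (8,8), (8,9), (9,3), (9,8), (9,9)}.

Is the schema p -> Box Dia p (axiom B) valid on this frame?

The schema B characterises exactly the symmetric frames.
Symmetric: yes — every pair in S has its reverse in S.

Yes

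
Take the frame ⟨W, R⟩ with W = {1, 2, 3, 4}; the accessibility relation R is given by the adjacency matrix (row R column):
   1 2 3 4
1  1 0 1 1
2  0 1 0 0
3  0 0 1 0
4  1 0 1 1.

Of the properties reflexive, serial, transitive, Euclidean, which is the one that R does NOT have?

Euclidean

Reflexive: yes — every world is R-related to itself.
Serial: yes — every world has a successor (e.g. 1 R 1).
Transitive: yes — every two-step R-path is closed by a direct edge.
Euclidean: no — 1 R 3 and 1 R 4, but not 3 R 4.
Only Euclidean fails.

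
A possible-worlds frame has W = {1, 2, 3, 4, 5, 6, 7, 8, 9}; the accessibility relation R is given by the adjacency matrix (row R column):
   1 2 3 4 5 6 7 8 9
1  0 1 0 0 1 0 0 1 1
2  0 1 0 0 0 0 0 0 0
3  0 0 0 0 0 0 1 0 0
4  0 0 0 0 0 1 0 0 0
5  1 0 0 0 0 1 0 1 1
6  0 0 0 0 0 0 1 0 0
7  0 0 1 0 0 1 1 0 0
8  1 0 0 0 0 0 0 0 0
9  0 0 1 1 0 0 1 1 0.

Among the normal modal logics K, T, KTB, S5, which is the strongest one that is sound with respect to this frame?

K

Reflexive (axiom T): no — 1 is not related to itself.
Symmetric (axiom B): no — 1 R 2 but not 2 R 1.
Euclidean (axiom 5): no — 1 R 2 and 1 R 5, but not 2 R 5.
So F validates K; T would additionally require R to be reflexive. The strongest is K.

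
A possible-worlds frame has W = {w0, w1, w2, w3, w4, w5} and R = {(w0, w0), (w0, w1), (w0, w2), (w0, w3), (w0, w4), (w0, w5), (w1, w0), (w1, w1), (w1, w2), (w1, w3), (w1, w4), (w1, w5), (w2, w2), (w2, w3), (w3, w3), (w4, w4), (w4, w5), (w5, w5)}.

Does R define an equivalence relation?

No

Reflexive: yes — every world is R-related to itself.
Symmetric: no — w0 R w2 but not w2 R w0.
Transitive: yes — every two-step R-path is closed by a direct edge.
So R is not an equivalence relation.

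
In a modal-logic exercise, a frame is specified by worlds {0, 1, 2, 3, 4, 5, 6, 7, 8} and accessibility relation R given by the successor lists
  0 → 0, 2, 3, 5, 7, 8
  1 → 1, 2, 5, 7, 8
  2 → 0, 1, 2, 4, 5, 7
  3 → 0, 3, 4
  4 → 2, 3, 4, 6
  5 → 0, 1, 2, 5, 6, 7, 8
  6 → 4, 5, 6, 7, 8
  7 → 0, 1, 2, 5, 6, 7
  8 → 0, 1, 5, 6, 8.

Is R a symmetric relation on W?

Symmetric: yes — every pair in R has its reverse in R.

Yes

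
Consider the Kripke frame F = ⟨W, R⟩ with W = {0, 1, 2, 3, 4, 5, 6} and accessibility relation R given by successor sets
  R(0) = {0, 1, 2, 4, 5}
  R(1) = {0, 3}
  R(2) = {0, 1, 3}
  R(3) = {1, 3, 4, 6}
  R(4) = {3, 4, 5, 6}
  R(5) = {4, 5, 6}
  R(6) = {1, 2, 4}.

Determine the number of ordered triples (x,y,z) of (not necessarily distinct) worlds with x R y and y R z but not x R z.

33

Enumerating: (0,1,3), (0,2,3), (0,4,3), (0,4,6), (0,5,6), (1,0,1), (1,0,2), (1,0,4), (1,0,5), (1,3,1), (1,3,4), (1,3,6), … and 21 more.
Total: 33.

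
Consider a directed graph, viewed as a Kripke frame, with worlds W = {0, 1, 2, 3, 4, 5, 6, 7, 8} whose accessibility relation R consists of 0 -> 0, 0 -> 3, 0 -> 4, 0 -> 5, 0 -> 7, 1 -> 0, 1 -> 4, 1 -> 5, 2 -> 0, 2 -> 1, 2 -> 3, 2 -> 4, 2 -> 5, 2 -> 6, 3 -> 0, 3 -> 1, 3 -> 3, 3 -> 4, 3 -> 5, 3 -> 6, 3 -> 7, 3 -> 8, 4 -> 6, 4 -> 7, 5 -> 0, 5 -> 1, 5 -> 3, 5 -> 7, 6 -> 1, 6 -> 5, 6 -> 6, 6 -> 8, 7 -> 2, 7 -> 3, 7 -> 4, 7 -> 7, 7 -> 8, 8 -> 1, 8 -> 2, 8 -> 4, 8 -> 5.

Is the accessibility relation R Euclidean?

No

Euclidean: no — 0 R 4 and 0 R 3, but not 4 R 3.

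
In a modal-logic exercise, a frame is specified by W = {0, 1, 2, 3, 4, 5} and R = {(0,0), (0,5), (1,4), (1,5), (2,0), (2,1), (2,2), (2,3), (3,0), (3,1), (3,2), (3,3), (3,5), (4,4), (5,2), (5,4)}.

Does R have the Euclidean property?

Euclidean: no — 1 R 4 and 1 R 5, but not 4 R 5.

No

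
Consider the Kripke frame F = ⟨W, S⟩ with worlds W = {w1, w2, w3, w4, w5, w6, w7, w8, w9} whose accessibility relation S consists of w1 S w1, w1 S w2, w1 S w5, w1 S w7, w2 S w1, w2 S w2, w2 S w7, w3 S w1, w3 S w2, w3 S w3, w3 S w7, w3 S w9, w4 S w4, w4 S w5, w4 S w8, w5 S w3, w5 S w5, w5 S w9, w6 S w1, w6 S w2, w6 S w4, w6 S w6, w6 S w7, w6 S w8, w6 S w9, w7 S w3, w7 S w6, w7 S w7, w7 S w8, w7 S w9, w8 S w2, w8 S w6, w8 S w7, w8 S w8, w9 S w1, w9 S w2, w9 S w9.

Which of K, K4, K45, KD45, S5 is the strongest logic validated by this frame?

Transitive (axiom 4): no — w1 S w5 and w5 S w3, but not w1 S w3.
Euclidean (axiom 5): no — w1 S w2 and w1 S w5, but not w2 S w5.
Serial (axiom D): yes — every world has a successor (e.g. w1 S w1).
Reflexive (axiom T): yes — every world is S-related to itself.
So F validates K; K4 would additionally require S to be transitive. The strongest is K.

K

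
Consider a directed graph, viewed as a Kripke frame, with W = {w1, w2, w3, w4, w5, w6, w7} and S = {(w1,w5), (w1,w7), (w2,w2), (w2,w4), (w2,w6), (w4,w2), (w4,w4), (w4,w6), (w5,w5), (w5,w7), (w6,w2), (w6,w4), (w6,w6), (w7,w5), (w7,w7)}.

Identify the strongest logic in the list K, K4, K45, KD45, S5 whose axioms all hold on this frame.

Transitive (axiom 4): yes — every two-step S-path is closed by a direct edge.
Euclidean (axiom 5): yes — any two successors of a common world are S-related.
Serial (axiom D): no — w3 has no S-successor.
Reflexive (axiom T): no — w1 is not related to itself.
So F validates K, K4, K45; KD45 would additionally require S to be serial. The strongest is K45.

K45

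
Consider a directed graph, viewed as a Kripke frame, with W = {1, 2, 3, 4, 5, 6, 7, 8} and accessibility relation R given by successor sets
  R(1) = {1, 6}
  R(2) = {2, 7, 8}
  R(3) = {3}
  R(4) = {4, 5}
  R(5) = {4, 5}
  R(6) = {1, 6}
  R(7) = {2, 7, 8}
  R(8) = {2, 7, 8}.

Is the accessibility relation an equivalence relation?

Reflexive: yes — every world is R-related to itself.
Symmetric: yes — every pair in R has its reverse in R.
Transitive: yes — every two-step R-path is closed by a direct edge.
So R is an equivalence relation.

Yes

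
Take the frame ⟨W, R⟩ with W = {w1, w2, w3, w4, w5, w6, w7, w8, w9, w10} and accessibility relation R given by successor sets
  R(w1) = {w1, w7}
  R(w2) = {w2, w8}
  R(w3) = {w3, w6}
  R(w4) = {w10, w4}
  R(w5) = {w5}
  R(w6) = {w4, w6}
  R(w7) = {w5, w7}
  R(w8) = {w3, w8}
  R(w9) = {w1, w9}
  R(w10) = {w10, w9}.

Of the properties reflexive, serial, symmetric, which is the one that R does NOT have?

Reflexive: yes — every world is R-related to itself.
Serial: yes — every world has a successor (e.g. w1 R w1).
Symmetric: no — w1 R w7 but not w7 R w1.
Only symmetric fails.

symmetric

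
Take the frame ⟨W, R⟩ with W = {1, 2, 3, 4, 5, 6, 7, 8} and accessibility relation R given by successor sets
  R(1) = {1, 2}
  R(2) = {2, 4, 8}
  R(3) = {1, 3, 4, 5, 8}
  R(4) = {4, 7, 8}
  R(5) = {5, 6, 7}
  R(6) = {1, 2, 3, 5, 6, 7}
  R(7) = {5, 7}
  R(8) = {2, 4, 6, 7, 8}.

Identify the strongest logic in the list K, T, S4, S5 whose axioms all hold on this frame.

T

Reflexive (axiom T): yes — every world is R-related to itself.
Transitive (axiom 4): no — 1 R 2 and 2 R 4, but not 1 R 4.
Euclidean (axiom 5): no — 3 R 1 and 3 R 4, but not 1 R 4.
So F validates K, T; S4 would additionally require R to be transitive. The strongest is T.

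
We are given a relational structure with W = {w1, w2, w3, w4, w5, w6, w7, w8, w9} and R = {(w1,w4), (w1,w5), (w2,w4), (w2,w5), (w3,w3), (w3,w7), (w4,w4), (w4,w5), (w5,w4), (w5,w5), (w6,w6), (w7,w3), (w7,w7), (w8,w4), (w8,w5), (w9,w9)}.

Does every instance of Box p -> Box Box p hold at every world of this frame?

Yes

Axiom 4 corresponds to the accessibility relation being transitive.
Transitive: yes — every two-step R-path is closed by a direct edge.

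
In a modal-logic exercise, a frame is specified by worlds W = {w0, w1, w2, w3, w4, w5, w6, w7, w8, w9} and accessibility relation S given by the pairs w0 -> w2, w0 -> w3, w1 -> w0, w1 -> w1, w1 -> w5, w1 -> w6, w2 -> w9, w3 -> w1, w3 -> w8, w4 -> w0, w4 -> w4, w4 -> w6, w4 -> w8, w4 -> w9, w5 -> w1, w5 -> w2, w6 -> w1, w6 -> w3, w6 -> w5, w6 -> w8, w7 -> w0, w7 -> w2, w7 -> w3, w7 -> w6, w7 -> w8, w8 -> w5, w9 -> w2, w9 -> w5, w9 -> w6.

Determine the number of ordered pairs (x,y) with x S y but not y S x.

Enumerating: (w0,w2), (w0,w3), (w1,w0), (w3,w1), (w3,w8), (w4,w0), (w4,w6), (w4,w8), (w4,w9), (w5,w2), (w6,w3), (w6,w5), … and 9 more.
Total: 21.

21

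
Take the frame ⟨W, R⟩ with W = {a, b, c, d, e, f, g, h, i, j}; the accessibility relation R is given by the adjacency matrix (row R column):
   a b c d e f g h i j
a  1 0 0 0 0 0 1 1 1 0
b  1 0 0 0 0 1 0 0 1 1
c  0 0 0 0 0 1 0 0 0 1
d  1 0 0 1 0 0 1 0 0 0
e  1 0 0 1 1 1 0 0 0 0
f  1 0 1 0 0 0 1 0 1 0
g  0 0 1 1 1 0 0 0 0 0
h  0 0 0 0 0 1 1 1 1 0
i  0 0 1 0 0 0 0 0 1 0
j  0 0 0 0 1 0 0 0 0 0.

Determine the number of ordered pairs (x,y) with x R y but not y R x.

22

Enumerating: (a,g), (a,h), (a,i), (b,a), (b,f), (b,i), (b,j), (c,j), (d,a), (e,a), (e,d), (e,f), … and 10 more.
Total: 22.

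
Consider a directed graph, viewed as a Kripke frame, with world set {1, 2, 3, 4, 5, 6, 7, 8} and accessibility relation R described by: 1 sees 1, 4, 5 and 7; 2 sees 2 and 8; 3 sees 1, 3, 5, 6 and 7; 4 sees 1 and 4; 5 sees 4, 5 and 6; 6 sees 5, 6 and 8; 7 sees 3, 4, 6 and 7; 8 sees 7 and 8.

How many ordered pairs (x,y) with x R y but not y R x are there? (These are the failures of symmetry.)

Enumerating: (1,5), (1,7), (2,8), (3,1), (3,5), (3,6), (5,4), (6,8), (7,4), (7,6), (8,7).

11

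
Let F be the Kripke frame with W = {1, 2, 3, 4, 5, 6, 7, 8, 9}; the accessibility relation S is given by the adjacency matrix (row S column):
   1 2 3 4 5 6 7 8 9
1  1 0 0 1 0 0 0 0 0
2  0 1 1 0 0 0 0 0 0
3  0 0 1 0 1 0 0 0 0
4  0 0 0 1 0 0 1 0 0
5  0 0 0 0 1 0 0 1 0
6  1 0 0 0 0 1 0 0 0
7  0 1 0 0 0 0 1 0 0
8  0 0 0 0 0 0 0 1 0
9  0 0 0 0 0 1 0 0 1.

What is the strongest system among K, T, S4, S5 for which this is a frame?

T

Reflexive (axiom T): yes — every world is S-related to itself.
Transitive (axiom 4): no — 1 S 4 and 4 S 7, but not 1 S 7.
Euclidean (axiom 5): no — 1 S 4 and 1 S 1, but not 4 S 1.
So F validates K, T; S4 would additionally require S to be transitive. The strongest is T.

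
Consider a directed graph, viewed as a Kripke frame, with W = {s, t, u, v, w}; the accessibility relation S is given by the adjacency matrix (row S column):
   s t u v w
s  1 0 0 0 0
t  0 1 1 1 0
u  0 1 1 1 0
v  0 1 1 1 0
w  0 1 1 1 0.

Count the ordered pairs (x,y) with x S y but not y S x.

3

Enumerating: (w,t), (w,u), (w,v).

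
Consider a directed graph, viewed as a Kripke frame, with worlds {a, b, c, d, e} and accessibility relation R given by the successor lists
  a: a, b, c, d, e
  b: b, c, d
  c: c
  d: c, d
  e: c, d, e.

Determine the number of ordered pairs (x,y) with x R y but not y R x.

Enumerating: (a,b), (a,c), (a,d), (a,e), (b,c), (b,d), (d,c), (e,c), (e,d).

9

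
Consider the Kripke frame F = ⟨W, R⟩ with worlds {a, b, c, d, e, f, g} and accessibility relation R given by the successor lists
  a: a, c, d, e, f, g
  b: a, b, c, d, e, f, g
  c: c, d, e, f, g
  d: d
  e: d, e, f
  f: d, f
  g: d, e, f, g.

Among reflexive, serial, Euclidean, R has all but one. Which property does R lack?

Euclidean

Reflexive: yes — every world is R-related to itself.
Serial: yes — every world has a successor (e.g. a R a).
Euclidean: no — a R d and a R c, but not d R c.
Only Euclidean fails.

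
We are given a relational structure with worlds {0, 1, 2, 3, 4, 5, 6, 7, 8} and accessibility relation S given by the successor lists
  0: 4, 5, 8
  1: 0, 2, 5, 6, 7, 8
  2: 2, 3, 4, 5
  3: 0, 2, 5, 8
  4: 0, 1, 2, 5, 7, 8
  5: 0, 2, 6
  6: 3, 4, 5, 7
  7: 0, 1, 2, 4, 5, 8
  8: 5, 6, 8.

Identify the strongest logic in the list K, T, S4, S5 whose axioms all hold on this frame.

Reflexive (axiom T): no — 0 is not related to itself.
Transitive (axiom 4): no — 0 S 4 and 4 S 1, but not 0 S 1.
Euclidean (axiom 5): no — 0 S 5 and 0 S 4, but not 5 S 4.
So F validates K; T would additionally require S to be reflexive. The strongest is K.

K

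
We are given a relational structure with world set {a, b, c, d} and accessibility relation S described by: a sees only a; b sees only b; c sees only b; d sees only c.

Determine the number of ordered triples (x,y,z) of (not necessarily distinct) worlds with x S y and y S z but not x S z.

1

Enumerating: (d,c,b).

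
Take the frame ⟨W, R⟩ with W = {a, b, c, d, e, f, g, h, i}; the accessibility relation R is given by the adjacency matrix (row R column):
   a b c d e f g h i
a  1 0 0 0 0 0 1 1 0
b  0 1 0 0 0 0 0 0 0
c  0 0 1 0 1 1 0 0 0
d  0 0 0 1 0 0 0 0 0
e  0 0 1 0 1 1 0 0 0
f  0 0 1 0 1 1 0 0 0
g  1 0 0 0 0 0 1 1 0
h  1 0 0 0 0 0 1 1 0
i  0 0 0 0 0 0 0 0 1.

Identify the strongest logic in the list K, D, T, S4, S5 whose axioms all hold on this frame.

S5

Serial (axiom D): yes — every world has a successor (e.g. a R a).
Reflexive (axiom T): yes — every world is R-related to itself.
Transitive (axiom 4): yes — every two-step R-path is closed by a direct edge.
Euclidean (axiom 5): yes — any two successors of a common world are R-related.
So F validates K, D, T, S4, S5. The strongest is S5.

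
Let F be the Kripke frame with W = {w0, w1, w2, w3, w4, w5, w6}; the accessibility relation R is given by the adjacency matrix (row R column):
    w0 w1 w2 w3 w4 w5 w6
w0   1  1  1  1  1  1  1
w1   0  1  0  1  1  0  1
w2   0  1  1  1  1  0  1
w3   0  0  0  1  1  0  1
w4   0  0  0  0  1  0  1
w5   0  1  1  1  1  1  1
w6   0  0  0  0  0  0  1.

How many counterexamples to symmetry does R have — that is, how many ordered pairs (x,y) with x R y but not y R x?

Enumerating: (w0,w1), (w0,w2), (w0,w3), (w0,w4), (w0,w5), (w0,w6), (w1,w3), (w1,w4), (w1,w6), (w2,w1), (w2,w3), (w2,w4), … and 9 more.
Total: 21.

21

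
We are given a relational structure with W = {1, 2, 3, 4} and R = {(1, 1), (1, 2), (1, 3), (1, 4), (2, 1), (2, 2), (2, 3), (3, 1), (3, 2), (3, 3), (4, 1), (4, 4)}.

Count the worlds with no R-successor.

0

R is serial; there are no such worlds.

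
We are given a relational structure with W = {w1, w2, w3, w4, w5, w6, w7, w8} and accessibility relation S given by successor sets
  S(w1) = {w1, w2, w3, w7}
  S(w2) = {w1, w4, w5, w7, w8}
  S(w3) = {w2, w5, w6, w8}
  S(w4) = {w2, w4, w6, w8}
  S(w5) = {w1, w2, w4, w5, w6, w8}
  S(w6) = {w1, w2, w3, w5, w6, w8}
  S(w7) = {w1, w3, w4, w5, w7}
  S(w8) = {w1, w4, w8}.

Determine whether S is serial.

Yes

Serial: yes — every world has a successor (e.g. w1 S w1).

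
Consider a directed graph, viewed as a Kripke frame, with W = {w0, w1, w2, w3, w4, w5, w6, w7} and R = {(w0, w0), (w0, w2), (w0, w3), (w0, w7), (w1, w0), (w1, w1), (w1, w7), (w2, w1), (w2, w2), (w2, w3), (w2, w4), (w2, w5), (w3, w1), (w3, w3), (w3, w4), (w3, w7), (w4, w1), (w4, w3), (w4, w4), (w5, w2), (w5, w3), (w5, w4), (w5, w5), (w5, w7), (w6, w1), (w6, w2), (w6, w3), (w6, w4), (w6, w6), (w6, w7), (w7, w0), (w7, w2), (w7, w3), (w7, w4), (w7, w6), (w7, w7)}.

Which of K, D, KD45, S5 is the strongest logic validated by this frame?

Serial (axiom D): yes — every world has a successor (e.g. w0 R w0).
Euclidean (axiom 5): no — w0 R w2 and w0 R w7, but not w2 R w7.
Transitive (axiom 4): no — w0 R w2 and w2 R w1, but not w0 R w1.
Reflexive (axiom T): yes — every world is R-related to itself.
So F validates K, D; KD45 would additionally require R to be Euclidean and transitive. The strongest is D.

D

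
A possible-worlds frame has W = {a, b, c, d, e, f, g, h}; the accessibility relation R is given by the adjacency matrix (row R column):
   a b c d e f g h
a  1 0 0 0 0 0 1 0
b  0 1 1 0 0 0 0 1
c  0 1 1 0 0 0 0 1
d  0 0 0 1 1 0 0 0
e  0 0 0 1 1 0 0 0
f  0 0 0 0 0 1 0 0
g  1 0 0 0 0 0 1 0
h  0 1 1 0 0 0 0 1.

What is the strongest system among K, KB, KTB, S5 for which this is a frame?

Symmetric (axiom B): yes — every pair in R has its reverse in R.
Reflexive (axiom T): yes — every world is R-related to itself.
Euclidean (axiom 5): yes — any two successors of a common world are R-related.
So F validates K, KB, KTB, S5. The strongest is S5.

S5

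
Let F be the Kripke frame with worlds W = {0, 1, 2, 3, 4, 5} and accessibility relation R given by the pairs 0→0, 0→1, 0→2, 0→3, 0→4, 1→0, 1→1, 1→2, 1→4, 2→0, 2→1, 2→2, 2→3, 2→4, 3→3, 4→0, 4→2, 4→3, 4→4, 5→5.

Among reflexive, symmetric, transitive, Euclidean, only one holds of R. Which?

Reflexive: yes — every world is R-related to itself.
Symmetric: no — 0 R 3 but not 3 R 0.
Transitive: no — 1 R 0 and 0 R 3, but not 1 R 3.
Euclidean: no — 0 R 1 and 0 R 3, but not 1 R 3.
Only reflexive holds.

reflexive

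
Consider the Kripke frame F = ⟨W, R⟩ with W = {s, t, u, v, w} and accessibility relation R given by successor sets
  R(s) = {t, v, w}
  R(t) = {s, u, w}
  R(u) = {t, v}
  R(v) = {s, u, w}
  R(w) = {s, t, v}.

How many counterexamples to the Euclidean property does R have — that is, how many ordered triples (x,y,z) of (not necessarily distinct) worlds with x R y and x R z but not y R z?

Enumerating: (s,t,t), (s,t,v), (s,v,t), (s,v,v), (s,w,w), (t,s,s), (t,s,u), (t,u,s), (t,u,u), (t,u,w), (t,w,u), (t,w,w), … and 16 more.
Total: 28.

28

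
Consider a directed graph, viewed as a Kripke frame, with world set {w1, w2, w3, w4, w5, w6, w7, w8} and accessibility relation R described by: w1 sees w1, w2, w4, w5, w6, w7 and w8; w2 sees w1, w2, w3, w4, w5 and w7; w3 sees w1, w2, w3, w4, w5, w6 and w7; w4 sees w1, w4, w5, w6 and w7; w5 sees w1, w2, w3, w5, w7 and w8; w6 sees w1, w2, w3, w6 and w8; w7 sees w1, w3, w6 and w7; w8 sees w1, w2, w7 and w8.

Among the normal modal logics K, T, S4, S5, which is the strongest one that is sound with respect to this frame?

T

Reflexive (axiom T): yes — every world is R-related to itself.
Transitive (axiom 4): no — w1 R w2 and w2 R w3, but not w1 R w3.
Euclidean (axiom 5): no — w1 R w2 and w1 R w6, but not w2 R w6.
So F validates K, T; S4 would additionally require R to be transitive. The strongest is T.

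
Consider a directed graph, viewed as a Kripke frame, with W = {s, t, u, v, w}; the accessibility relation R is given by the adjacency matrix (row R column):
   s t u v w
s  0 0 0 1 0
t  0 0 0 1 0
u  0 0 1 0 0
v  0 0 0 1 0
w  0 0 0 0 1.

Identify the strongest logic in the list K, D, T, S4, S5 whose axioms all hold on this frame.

Serial (axiom D): yes — every world has a successor (e.g. s R v).
Reflexive (axiom T): no — s is not related to itself.
Transitive (axiom 4): yes — every two-step R-path is closed by a direct edge.
Euclidean (axiom 5): yes — any two successors of a common world are R-related.
So F validates K, D; T would additionally require R to be reflexive. The strongest is D.

D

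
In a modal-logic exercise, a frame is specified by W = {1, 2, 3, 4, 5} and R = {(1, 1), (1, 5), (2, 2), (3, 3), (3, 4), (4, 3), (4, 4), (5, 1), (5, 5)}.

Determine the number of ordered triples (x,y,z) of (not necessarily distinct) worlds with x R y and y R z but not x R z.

0

R is transitive; there are no such tuples.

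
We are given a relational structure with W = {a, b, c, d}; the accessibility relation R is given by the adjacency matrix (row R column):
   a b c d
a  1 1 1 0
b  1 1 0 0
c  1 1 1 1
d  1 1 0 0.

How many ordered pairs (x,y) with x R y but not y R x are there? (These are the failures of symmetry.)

Enumerating: (c,b), (c,d), (d,a), (d,b).

4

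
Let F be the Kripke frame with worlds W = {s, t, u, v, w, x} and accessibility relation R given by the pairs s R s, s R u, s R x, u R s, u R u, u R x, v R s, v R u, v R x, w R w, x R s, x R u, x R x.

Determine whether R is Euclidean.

Euclidean: yes — any two successors of a common world are R-related.

Yes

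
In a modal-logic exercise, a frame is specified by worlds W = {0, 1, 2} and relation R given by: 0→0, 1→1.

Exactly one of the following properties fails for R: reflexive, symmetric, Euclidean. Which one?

Reflexive: no — 2 is not related to itself.
Symmetric: yes — every pair in R has its reverse in R.
Euclidean: yes — any two successors of a common world are R-related.
Only reflexive fails.

reflexive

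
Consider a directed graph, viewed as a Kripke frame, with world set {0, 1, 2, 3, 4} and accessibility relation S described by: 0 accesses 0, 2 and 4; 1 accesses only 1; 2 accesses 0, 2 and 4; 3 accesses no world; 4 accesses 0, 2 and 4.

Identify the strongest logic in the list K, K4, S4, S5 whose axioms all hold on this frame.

K4

Transitive (axiom 4): yes — every two-step S-path is closed by a direct edge.
Reflexive (axiom T): no — 3 is not related to itself.
Euclidean (axiom 5): yes — any two successors of a common world are S-related.
So F validates K, K4; S4 would additionally require S to be reflexive. The strongest is K4.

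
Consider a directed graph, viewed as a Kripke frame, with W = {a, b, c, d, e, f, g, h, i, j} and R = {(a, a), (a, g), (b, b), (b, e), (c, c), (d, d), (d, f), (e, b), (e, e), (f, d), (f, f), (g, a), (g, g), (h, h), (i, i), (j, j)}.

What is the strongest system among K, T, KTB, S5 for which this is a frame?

Reflexive (axiom T): yes — every world is R-related to itself.
Symmetric (axiom B): yes — every pair in R has its reverse in R.
Euclidean (axiom 5): yes — any two successors of a common world are R-related.
So F validates K, T, KTB, S5. The strongest is S5.

S5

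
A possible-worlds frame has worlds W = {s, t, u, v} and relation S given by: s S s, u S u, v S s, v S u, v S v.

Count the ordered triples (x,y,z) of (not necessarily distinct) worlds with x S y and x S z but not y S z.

4

Enumerating: (v,s,u), (v,s,v), (v,u,s), (v,u,v).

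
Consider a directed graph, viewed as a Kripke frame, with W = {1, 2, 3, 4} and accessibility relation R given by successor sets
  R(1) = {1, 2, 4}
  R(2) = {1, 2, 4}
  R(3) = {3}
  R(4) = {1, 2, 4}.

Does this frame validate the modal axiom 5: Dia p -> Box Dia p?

Yes

The schema 5 characterises exactly the Euclidean frames.
Euclidean: yes — any two successors of a common world are R-related.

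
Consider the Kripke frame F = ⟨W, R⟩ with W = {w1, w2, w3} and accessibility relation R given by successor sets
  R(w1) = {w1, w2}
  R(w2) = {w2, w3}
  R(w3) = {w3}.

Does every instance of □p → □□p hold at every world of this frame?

No

The schema 4 characterises exactly the transitive frames.
Transitive: no — w1 R w2 and w2 R w3, but not w1 R w3.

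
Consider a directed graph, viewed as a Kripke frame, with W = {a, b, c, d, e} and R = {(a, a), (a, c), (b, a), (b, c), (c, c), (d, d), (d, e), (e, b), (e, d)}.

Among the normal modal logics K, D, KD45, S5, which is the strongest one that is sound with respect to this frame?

Serial (axiom D): yes — every world has a successor (e.g. a R a).
Euclidean (axiom 5): no — b R c and b R a, but not c R a.
Transitive (axiom 4): no — d R e and e R b, but not d R b.
Reflexive (axiom T): no — b is not related to itself.
So F validates K, D; KD45 would additionally require R to be Euclidean and transitive. The strongest is D.

D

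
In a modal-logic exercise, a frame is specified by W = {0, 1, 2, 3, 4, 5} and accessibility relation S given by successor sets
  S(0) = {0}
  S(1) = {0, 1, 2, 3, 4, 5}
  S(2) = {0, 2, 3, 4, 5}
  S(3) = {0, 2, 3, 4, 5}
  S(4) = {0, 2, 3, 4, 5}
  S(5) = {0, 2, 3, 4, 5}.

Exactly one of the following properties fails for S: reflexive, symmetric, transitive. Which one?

Reflexive: yes — every world is S-related to itself.
Symmetric: no — 1 S 0 but not 0 S 1.
Transitive: yes — every two-step S-path is closed by a direct edge.
Only symmetric fails.

symmetric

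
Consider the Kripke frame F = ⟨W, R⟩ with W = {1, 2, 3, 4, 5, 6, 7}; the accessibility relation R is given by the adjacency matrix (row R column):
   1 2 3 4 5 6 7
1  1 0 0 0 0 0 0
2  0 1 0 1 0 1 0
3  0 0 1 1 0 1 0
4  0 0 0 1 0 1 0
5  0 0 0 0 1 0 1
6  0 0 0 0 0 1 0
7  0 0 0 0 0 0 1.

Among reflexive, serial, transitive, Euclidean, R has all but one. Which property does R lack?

Euclidean

Reflexive: yes — every world is R-related to itself.
Serial: yes — every world has a successor (e.g. 1 R 1).
Transitive: yes — every two-step R-path is closed by a direct edge.
Euclidean: no — 2 R 6 and 2 R 4, but not 6 R 4.
Only Euclidean fails.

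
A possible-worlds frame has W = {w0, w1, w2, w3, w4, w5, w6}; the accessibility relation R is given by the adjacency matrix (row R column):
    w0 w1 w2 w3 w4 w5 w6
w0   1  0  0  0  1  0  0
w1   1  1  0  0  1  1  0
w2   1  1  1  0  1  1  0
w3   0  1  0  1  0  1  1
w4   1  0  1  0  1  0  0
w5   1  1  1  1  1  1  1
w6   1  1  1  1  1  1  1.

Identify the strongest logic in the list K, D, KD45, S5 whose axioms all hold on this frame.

D

Serial (axiom D): yes — every world has a successor (e.g. w0 R w0).
Euclidean (axiom 5): no — w1 R w0 and w1 R w5, but not w0 R w5.
Transitive (axiom 4): no — w0 R w4 and w4 R w2, but not w0 R w2.
Reflexive (axiom T): yes — every world is R-related to itself.
So F validates K, D; KD45 would additionally require R to be Euclidean and transitive. The strongest is D.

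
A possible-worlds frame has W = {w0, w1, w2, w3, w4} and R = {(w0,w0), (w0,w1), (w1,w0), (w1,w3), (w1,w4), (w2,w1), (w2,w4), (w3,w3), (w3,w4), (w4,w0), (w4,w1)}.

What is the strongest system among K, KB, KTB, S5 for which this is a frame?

K

Symmetric (axiom B): no — w1 R w3 but not w3 R w1.
Reflexive (axiom T): no — w1 is not related to itself.
Euclidean (axiom 5): no — w1 R w0 and w1 R w3, but not w0 R w3.
So F validates K; KB would additionally require R to be symmetric. The strongest is K.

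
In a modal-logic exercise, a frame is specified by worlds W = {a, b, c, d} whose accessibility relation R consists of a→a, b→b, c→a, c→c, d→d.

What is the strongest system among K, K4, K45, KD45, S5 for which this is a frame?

Transitive (axiom 4): yes — every two-step R-path is closed by a direct edge.
Euclidean (axiom 5): no — c R a and c R c, but not a R c.
Serial (axiom D): yes — every world has a successor (e.g. a R a).
Reflexive (axiom T): yes — every world is R-related to itself.
So F validates K, K4; K45 would additionally require R to be Euclidean. The strongest is K4.

K4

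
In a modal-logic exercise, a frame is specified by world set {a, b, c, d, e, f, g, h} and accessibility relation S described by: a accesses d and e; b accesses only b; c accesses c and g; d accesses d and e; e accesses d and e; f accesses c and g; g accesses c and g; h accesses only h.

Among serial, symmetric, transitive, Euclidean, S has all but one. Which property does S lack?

symmetric

Serial: yes — every world has a successor (e.g. a S d).
Symmetric: no — a S d but not d S a.
Transitive: yes — every two-step S-path is closed by a direct edge.
Euclidean: yes — any two successors of a common world are S-related.
Only symmetric fails.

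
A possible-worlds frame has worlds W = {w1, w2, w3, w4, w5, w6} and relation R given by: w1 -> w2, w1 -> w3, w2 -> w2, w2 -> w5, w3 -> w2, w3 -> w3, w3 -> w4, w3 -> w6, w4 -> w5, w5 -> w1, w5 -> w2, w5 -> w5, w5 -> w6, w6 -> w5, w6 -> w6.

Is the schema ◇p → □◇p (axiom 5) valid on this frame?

The schema 5 characterises exactly the Euclidean frames.
Euclidean: no — w1 R w2 and w1 R w3, but not w2 R w3.

No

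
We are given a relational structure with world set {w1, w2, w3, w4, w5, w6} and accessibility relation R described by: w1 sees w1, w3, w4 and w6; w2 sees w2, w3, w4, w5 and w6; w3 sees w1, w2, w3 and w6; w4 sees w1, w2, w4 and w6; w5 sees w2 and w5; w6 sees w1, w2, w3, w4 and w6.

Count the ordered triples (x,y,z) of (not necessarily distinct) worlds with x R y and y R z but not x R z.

Enumerating: (w1,w3,w2), (w1,w4,w2), (w1,w6,w2), (w2,w3,w1), (w2,w4,w1), (w2,w6,w1), (w3,w1,w4), (w3,w2,w4), (w3,w2,w5), (w3,w6,w4), (w4,w1,w3), (w4,w2,w3), (w4,w2,w5), (w4,w6,w3), (w5,w2,w3), (w5,w2,w4), (w5,w2,w6), (w6,w2,w5).

18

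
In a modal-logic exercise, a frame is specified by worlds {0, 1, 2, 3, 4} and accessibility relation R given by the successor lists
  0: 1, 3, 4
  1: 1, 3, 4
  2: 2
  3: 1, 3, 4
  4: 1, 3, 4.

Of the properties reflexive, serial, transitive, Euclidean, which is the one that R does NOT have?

Reflexive: no — 0 is not related to itself.
Serial: yes — every world has a successor (e.g. 0 R 1).
Transitive: yes — every two-step R-path is closed by a direct edge.
Euclidean: yes — any two successors of a common world are R-related.
Only reflexive fails.

reflexive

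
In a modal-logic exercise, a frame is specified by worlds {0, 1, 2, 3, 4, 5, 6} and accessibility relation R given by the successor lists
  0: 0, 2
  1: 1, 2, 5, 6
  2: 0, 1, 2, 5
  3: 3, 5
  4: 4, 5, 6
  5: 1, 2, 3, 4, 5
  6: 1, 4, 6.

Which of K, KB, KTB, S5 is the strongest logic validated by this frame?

KTB

Symmetric (axiom B): yes — every pair in R has its reverse in R.
Reflexive (axiom T): yes — every world is R-related to itself.
Euclidean (axiom 5): no — 1 R 2 and 1 R 6, but not 2 R 6.
So F validates K, KB, KTB; S5 would additionally require R to be Euclidean. The strongest is KTB.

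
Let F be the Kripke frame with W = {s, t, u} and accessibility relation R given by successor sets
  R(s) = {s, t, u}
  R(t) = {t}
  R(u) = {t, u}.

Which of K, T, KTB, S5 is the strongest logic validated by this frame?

T

Reflexive (axiom T): yes — every world is R-related to itself.
Symmetric (axiom B): no — s R t but not t R s.
Euclidean (axiom 5): no — s R t and s R u, but not t R u.
So F validates K, T; KTB would additionally require R to be symmetric. The strongest is T.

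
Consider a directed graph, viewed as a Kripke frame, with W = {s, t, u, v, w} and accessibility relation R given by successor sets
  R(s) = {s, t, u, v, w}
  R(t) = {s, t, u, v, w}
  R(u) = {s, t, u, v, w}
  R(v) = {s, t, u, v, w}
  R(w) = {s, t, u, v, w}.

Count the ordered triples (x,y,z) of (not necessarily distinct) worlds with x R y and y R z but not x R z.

R is transitive; there are no such tuples.

0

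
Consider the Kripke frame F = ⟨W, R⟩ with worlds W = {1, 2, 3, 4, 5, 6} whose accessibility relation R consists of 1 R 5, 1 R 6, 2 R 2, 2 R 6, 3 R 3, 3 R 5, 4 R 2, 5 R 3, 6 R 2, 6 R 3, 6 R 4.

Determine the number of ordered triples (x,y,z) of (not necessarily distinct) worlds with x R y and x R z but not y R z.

Enumerating: (1,5,5), (1,5,6), (1,6,5), (1,6,6), (2,6,6), (3,5,5), (6,2,3), (6,2,4), (6,3,2), (6,3,4), (6,4,3), (6,4,4).

12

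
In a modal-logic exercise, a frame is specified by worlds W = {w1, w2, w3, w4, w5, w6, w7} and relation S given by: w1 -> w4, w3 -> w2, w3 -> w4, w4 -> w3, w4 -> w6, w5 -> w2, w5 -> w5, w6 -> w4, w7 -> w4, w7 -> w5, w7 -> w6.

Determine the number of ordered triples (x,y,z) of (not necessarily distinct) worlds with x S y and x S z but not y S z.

18

Enumerating: (w1,w4,w4), (w3,w2,w2), (w3,w2,w4), (w3,w4,w2), (w3,w4,w4), (w4,w3,w3), (w4,w3,w6), (w4,w6,w3), (w4,w6,w6), (w5,w2,w2), (w5,w2,w5), (w6,w4,w4), (w7,w4,w4), (w7,w4,w5), (w7,w5,w4), (w7,w5,w6), (w7,w6,w5), (w7,w6,w6).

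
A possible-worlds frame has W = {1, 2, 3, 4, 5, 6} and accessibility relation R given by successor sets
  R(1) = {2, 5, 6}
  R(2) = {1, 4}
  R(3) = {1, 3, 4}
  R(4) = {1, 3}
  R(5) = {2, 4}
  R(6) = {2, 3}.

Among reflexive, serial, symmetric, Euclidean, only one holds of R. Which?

Reflexive: no — 1 is not related to itself.
Serial: yes — every world has a successor (e.g. 1 R 2).
Symmetric: no — 1 R 5 but not 5 R 1.
Euclidean: no — 1 R 2 and 1 R 5, but not 2 R 5.
Only serial holds.

serial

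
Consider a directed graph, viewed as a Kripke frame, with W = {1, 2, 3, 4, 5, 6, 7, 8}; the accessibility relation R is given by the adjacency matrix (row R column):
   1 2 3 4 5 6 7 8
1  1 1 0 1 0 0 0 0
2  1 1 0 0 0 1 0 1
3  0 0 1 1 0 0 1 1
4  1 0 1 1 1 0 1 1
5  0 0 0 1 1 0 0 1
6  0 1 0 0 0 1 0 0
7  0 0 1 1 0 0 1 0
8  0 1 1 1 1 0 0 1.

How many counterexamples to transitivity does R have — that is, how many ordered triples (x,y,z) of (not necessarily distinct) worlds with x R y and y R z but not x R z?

32

Enumerating: (1,2,6), (1,2,8), (1,4,3), (1,4,5), (1,4,7), (1,4,8), (2,1,4), (2,8,3), (2,8,4), (2,8,5), (3,4,1), (3,4,5), … and 20 more.
Total: 32.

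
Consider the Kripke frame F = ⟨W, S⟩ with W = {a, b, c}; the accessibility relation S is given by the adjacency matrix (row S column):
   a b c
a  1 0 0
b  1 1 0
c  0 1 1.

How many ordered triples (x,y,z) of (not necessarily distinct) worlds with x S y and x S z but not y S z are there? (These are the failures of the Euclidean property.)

2

Enumerating: (b,a,b), (c,b,c).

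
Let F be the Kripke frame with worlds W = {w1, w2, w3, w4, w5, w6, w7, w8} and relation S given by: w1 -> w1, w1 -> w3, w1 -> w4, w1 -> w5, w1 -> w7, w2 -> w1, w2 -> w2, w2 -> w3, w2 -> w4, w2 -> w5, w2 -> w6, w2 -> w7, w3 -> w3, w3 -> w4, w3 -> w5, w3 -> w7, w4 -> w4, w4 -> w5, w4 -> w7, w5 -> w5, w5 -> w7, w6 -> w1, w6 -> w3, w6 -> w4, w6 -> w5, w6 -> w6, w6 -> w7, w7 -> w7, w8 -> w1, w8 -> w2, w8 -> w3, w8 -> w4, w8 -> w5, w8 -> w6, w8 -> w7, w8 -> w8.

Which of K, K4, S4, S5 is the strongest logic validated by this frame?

Transitive (axiom 4): yes — every two-step S-path is closed by a direct edge.
Reflexive (axiom T): yes — every world is S-related to itself.
Euclidean (axiom 5): no — w1 S w4 and w1 S w3, but not w4 S w3.
So F validates K, K4, S4; S5 would additionally require S to be Euclidean. The strongest is S4.

S4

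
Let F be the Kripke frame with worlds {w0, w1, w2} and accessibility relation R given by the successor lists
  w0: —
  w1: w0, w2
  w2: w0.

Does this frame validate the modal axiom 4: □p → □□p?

Axiom 4 corresponds to the accessibility relation being transitive.
Transitive: yes — every two-step R-path is closed by a direct edge.

Yes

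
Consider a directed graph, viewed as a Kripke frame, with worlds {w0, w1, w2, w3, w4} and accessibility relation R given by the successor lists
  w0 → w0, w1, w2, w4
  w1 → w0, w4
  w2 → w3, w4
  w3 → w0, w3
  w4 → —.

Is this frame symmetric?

Symmetric: no — w0 R w2 but not w2 R w0.

No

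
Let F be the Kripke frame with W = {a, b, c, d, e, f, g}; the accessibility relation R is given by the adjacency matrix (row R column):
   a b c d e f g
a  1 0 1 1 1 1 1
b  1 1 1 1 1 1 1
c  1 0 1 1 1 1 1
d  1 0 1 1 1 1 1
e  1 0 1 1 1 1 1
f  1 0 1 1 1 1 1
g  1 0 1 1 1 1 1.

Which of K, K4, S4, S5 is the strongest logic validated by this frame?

S4

Transitive (axiom 4): yes — every two-step R-path is closed by a direct edge.
Reflexive (axiom T): yes — every world is R-related to itself.
Euclidean (axiom 5): no — b R a and b R b, but not a R b.
So F validates K, K4, S4; S5 would additionally require R to be Euclidean. The strongest is S4.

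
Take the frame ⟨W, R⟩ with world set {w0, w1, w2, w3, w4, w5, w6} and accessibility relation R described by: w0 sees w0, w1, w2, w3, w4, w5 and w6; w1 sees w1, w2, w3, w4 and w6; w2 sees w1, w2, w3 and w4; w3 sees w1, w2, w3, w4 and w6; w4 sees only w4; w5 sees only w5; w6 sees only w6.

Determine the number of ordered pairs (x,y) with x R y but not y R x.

Enumerating: (w0,w1), (w0,w2), (w0,w3), (w0,w4), (w0,w5), (w0,w6), (w1,w4), (w1,w6), (w2,w4), (w3,w4), (w3,w6).

11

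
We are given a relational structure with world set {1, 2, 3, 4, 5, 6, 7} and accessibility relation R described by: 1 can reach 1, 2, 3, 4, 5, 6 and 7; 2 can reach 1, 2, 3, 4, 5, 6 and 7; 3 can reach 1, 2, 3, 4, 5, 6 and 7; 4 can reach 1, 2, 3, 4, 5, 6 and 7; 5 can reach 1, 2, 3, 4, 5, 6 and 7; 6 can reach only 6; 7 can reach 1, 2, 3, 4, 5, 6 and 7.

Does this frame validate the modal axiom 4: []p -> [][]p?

Yes

The schema 4 characterises exactly the transitive frames.
Transitive: yes — every two-step R-path is closed by a direct edge.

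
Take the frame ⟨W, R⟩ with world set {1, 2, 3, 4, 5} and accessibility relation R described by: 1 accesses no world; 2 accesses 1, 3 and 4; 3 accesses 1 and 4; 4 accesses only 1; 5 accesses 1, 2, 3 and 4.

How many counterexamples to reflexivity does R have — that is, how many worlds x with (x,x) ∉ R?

5

Enumerating: 1, 2, 3, 4, 5.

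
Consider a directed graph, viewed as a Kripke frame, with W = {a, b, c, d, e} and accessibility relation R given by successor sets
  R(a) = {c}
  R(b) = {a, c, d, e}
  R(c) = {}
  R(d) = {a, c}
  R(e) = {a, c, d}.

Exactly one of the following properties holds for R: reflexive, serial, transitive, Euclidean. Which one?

Reflexive: no — a is not related to itself.
Serial: no — c has no R-successor.
Transitive: yes — every two-step R-path is closed by a direct edge.
Euclidean: no — b R a and b R d, but not a R d.
Only transitive holds.

transitive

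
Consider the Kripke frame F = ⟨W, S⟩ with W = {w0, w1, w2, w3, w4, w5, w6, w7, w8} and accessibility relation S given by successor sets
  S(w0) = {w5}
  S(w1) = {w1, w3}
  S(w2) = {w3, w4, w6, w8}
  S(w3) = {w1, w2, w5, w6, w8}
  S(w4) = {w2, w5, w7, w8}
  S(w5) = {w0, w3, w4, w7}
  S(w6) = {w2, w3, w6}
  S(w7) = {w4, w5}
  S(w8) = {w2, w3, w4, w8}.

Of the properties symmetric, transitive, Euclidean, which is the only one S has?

symmetric

Symmetric: yes — every pair in S has its reverse in S.
Transitive: no — w0 S w5 and w5 S w3, but not w0 S w3.
Euclidean: no — w2 S w3 and w2 S w4, but not w3 S w4.
Only symmetric holds.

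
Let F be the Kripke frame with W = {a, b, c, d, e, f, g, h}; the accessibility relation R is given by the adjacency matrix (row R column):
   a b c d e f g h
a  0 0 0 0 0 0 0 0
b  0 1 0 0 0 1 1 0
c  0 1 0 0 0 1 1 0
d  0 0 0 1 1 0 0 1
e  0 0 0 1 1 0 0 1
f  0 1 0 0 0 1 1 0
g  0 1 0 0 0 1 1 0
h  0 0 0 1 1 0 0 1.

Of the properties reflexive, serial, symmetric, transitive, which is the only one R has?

transitive

Reflexive: no — a is not related to itself.
Serial: no — a has no R-successor.
Symmetric: no — c R b but not b R c.
Transitive: yes — every two-step R-path is closed by a direct edge.
Only transitive holds.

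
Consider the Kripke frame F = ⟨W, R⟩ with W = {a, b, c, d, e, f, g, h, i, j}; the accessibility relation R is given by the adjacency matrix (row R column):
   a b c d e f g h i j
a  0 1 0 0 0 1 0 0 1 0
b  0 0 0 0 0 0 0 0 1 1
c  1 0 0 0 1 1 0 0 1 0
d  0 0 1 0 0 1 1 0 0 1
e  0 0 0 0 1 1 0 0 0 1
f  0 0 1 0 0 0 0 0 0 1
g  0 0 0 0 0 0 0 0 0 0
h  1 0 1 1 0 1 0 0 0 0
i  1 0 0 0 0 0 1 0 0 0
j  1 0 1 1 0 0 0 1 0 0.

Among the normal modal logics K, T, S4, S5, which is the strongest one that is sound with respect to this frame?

Reflexive (axiom T): no — a is not related to itself.
Transitive (axiom 4): no — a R b and b R j, but not a R j.
Euclidean (axiom 5): no — a R b and a R f, but not b R f.
So F validates K; T would additionally require R to be reflexive. The strongest is K.

K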